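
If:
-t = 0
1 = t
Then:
No Solution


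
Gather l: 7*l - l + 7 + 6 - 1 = 6*l + 12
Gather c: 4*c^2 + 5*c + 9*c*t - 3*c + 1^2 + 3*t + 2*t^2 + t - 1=4*c^2 + c*(9*t + 2) + 2*t^2 + 4*t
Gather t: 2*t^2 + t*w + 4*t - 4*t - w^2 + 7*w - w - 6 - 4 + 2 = 2*t^2 + t*w - w^2 + 6*w - 8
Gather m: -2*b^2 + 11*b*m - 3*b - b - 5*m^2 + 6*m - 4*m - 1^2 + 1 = -2*b^2 - 4*b - 5*m^2 + m*(11*b + 2)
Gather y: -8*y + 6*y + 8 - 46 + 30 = -2*y - 8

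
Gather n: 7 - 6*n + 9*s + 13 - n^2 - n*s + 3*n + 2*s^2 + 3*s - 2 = -n^2 + n*(-s - 3) + 2*s^2 + 12*s + 18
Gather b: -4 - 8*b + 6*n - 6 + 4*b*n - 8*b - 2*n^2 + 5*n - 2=b*(4*n - 16) - 2*n^2 + 11*n - 12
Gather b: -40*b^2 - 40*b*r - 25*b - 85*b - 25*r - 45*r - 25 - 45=-40*b^2 + b*(-40*r - 110) - 70*r - 70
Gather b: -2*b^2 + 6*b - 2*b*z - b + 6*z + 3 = -2*b^2 + b*(5 - 2*z) + 6*z + 3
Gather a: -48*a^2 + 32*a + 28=-48*a^2 + 32*a + 28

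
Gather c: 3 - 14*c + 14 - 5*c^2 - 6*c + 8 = -5*c^2 - 20*c + 25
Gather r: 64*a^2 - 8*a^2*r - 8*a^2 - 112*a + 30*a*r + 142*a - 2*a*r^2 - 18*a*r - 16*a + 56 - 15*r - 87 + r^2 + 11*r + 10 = 56*a^2 + 14*a + r^2*(1 - 2*a) + r*(-8*a^2 + 12*a - 4) - 21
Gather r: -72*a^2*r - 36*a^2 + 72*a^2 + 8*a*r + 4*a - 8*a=36*a^2 - 4*a + r*(-72*a^2 + 8*a)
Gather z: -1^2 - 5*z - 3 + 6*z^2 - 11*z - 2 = 6*z^2 - 16*z - 6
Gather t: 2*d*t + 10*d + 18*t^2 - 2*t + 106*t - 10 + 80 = 10*d + 18*t^2 + t*(2*d + 104) + 70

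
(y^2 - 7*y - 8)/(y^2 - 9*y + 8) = (y + 1)/(y - 1)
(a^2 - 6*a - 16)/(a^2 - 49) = (a^2 - 6*a - 16)/(a^2 - 49)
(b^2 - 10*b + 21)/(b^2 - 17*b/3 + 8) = 3*(b - 7)/(3*b - 8)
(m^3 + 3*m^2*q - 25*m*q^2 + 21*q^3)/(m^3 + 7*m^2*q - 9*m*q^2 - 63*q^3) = (m - q)/(m + 3*q)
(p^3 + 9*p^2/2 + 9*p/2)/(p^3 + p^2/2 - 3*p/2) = (p + 3)/(p - 1)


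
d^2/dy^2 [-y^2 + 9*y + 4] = -2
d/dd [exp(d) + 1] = exp(d)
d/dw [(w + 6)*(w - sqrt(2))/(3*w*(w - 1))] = (-7*w^2 + sqrt(2)*w^2 + 12*sqrt(2)*w - 6*sqrt(2))/(3*w^2*(w^2 - 2*w + 1))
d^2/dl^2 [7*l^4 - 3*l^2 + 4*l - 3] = 84*l^2 - 6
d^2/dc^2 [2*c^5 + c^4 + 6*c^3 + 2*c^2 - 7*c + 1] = 40*c^3 + 12*c^2 + 36*c + 4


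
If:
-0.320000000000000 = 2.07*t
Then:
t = -0.15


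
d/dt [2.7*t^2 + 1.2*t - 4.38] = 5.4*t + 1.2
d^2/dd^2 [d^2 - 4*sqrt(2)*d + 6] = 2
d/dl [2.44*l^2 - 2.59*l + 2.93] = 4.88*l - 2.59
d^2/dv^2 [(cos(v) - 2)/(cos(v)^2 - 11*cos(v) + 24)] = (-9*(1 - cos(2*v))^2*cos(v)/4 - 3*(1 - cos(2*v))^2/4 + cos(v)/2 - 116*cos(2*v) + 18*cos(3*v) + cos(5*v)/2 + 27)/((cos(v) - 8)^3*(cos(v) - 3)^3)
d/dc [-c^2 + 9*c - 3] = 9 - 2*c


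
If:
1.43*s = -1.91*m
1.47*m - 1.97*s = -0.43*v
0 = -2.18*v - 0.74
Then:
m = 0.04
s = -0.05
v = -0.34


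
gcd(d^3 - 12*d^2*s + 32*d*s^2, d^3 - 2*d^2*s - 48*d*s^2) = -d^2 + 8*d*s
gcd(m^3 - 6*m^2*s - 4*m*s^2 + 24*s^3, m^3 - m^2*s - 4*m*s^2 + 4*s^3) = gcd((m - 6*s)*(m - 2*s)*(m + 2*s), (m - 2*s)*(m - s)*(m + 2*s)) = -m^2 + 4*s^2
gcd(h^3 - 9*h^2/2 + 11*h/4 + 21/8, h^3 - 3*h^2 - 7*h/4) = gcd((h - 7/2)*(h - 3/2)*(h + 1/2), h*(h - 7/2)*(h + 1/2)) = h^2 - 3*h - 7/4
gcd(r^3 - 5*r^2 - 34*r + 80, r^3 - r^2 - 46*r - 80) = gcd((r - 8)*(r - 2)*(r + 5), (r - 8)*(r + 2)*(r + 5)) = r^2 - 3*r - 40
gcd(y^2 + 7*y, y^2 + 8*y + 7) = y + 7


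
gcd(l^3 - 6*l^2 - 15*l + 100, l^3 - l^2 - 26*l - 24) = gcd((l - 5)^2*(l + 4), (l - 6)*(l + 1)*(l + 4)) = l + 4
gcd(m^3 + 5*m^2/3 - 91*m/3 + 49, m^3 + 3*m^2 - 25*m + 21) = m^2 + 4*m - 21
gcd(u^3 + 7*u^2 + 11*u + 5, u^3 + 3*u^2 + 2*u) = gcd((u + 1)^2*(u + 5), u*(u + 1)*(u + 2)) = u + 1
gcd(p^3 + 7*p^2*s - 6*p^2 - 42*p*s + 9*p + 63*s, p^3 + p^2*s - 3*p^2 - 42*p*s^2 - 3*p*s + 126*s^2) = p^2 + 7*p*s - 3*p - 21*s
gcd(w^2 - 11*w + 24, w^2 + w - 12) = w - 3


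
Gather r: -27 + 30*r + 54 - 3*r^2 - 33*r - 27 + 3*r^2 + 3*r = 0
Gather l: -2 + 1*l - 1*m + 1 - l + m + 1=0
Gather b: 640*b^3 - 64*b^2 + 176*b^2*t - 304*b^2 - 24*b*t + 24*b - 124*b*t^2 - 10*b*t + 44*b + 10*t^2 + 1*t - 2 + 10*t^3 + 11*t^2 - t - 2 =640*b^3 + b^2*(176*t - 368) + b*(-124*t^2 - 34*t + 68) + 10*t^3 + 21*t^2 - 4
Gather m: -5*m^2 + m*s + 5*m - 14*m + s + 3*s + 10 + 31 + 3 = -5*m^2 + m*(s - 9) + 4*s + 44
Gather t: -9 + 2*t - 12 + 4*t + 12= 6*t - 9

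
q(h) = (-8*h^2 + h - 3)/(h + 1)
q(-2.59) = 37.27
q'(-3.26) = -5.65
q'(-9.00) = -7.81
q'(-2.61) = -3.37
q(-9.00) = 82.50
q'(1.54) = -6.14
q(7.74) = -54.29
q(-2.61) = 37.33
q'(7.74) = -7.84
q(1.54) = -8.04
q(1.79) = -9.62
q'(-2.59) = -3.25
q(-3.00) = 39.00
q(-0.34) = -6.46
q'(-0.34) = 19.55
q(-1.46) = 46.77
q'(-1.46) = 48.71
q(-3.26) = 40.39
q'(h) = (1 - 16*h)/(h + 1) - (-8*h^2 + h - 3)/(h + 1)^2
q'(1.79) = -6.46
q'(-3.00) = -5.00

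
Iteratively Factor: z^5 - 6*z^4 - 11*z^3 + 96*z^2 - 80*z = (z + 4)*(z^4 - 10*z^3 + 29*z^2 - 20*z) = (z - 4)*(z + 4)*(z^3 - 6*z^2 + 5*z) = z*(z - 4)*(z + 4)*(z^2 - 6*z + 5) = z*(z - 4)*(z - 1)*(z + 4)*(z - 5)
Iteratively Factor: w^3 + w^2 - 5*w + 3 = (w + 3)*(w^2 - 2*w + 1) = (w - 1)*(w + 3)*(w - 1)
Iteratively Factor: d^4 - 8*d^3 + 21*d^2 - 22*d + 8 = (d - 2)*(d^3 - 6*d^2 + 9*d - 4) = (d - 2)*(d - 1)*(d^2 - 5*d + 4) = (d - 4)*(d - 2)*(d - 1)*(d - 1)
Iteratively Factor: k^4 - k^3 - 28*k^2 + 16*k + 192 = (k + 3)*(k^3 - 4*k^2 - 16*k + 64) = (k + 3)*(k + 4)*(k^2 - 8*k + 16) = (k - 4)*(k + 3)*(k + 4)*(k - 4)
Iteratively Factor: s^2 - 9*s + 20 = (s - 5)*(s - 4)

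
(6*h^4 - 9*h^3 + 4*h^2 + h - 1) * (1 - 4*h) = -24*h^5 + 42*h^4 - 25*h^3 + 5*h - 1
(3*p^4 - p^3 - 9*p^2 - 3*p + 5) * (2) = 6*p^4 - 2*p^3 - 18*p^2 - 6*p + 10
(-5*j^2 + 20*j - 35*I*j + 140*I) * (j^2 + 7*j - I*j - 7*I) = -5*j^4 - 15*j^3 - 30*I*j^3 + 105*j^2 - 90*I*j^2 - 105*j + 840*I*j + 980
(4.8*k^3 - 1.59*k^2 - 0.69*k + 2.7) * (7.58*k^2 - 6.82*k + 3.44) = 36.384*k^5 - 44.7882*k^4 + 22.1256*k^3 + 19.7022*k^2 - 20.7876*k + 9.288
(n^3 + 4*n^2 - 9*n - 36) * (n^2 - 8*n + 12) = n^5 - 4*n^4 - 29*n^3 + 84*n^2 + 180*n - 432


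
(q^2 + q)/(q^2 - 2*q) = (q + 1)/(q - 2)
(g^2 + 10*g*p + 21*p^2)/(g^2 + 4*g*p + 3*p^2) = (g + 7*p)/(g + p)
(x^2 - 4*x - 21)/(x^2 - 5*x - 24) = (x - 7)/(x - 8)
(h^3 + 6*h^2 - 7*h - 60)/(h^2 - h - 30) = (h^2 + h - 12)/(h - 6)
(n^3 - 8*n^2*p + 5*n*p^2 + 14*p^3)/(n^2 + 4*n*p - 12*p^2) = (n^2 - 6*n*p - 7*p^2)/(n + 6*p)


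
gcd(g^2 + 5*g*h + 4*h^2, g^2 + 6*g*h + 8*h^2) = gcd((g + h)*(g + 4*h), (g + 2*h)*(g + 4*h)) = g + 4*h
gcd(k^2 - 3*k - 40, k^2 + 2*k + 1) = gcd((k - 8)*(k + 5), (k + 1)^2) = 1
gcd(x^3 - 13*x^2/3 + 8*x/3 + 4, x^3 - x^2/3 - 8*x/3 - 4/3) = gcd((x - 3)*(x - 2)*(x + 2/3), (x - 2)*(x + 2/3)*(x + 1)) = x^2 - 4*x/3 - 4/3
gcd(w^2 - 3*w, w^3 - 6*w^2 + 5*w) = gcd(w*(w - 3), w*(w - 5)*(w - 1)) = w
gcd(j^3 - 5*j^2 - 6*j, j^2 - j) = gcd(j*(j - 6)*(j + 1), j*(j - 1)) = j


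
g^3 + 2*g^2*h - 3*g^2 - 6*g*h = g*(g - 3)*(g + 2*h)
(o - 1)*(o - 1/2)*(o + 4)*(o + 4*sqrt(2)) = o^4 + 5*o^3/2 + 4*sqrt(2)*o^3 - 11*o^2/2 + 10*sqrt(2)*o^2 - 22*sqrt(2)*o + 2*o + 8*sqrt(2)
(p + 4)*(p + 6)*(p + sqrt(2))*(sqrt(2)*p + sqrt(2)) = sqrt(2)*p^4 + 2*p^3 + 11*sqrt(2)*p^3 + 22*p^2 + 34*sqrt(2)*p^2 + 24*sqrt(2)*p + 68*p + 48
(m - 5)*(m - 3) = m^2 - 8*m + 15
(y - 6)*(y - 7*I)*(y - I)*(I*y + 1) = I*y^4 + 9*y^3 - 6*I*y^3 - 54*y^2 - 15*I*y^2 - 7*y + 90*I*y + 42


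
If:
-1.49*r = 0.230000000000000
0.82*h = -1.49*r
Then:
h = 0.28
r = -0.15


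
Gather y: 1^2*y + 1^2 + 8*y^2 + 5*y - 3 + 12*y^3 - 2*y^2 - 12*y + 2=12*y^3 + 6*y^2 - 6*y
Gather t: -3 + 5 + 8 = 10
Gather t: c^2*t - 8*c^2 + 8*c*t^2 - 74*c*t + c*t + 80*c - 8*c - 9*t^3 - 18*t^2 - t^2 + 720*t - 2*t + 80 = -8*c^2 + 72*c - 9*t^3 + t^2*(8*c - 19) + t*(c^2 - 73*c + 718) + 80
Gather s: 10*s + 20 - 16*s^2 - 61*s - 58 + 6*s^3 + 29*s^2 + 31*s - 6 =6*s^3 + 13*s^2 - 20*s - 44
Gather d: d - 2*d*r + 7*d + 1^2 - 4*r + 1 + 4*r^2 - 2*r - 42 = d*(8 - 2*r) + 4*r^2 - 6*r - 40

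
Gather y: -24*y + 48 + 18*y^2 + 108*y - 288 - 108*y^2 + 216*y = -90*y^2 + 300*y - 240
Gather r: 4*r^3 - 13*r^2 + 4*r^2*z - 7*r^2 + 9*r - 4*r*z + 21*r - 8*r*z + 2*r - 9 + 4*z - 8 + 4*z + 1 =4*r^3 + r^2*(4*z - 20) + r*(32 - 12*z) + 8*z - 16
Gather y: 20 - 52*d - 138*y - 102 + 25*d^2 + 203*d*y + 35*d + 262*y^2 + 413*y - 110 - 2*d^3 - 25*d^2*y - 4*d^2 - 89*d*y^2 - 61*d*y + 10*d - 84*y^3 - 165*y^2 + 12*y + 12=-2*d^3 + 21*d^2 - 7*d - 84*y^3 + y^2*(97 - 89*d) + y*(-25*d^2 + 142*d + 287) - 180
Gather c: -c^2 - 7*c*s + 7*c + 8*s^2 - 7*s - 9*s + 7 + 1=-c^2 + c*(7 - 7*s) + 8*s^2 - 16*s + 8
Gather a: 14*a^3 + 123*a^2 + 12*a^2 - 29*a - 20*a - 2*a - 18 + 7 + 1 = 14*a^3 + 135*a^2 - 51*a - 10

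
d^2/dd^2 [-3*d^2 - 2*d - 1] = -6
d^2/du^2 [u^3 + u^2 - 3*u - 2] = 6*u + 2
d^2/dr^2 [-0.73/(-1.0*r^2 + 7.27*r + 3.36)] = (1.46*r^2 - 10.6142*r - 0.73*(2.0*r - 7.27)*(4.0*r - 14.54) - 4.9056)/(-1.0*r^2 + 7.27*r + 3.36)^3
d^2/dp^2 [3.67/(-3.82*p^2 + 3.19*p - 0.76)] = (107.108216*p^2 - 89.443772*p - 3.67*(7.64*p - 3.19)*(15.28*p - 6.38) + 21.309488)/(3.82*p^2 - 3.19*p + 0.76)^3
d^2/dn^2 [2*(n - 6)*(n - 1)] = 4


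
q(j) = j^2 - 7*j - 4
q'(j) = 2*j - 7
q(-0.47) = -0.49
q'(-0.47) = -7.94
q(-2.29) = 17.27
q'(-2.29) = -11.58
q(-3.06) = 26.78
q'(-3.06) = -13.12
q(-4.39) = 46.00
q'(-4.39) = -15.78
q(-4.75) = 51.81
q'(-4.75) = -16.50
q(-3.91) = 38.66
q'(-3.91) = -14.82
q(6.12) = -9.39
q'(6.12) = 5.24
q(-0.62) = 0.72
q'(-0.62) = -8.24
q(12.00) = 56.00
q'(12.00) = 17.00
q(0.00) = -4.00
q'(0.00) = -7.00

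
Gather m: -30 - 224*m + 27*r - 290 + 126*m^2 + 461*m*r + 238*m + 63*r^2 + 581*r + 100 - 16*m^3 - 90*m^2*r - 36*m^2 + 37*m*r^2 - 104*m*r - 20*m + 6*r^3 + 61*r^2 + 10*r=-16*m^3 + m^2*(90 - 90*r) + m*(37*r^2 + 357*r - 6) + 6*r^3 + 124*r^2 + 618*r - 220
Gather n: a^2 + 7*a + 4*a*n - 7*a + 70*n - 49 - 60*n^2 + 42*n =a^2 - 60*n^2 + n*(4*a + 112) - 49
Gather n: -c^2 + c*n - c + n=-c^2 - c + n*(c + 1)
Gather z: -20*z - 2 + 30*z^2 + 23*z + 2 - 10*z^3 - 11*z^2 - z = -10*z^3 + 19*z^2 + 2*z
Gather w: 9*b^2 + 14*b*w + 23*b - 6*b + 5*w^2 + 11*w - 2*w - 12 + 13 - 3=9*b^2 + 17*b + 5*w^2 + w*(14*b + 9) - 2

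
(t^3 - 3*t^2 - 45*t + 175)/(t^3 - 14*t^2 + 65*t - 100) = (t + 7)/(t - 4)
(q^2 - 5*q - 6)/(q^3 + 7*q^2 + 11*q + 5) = (q - 6)/(q^2 + 6*q + 5)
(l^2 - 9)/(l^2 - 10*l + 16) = (l^2 - 9)/(l^2 - 10*l + 16)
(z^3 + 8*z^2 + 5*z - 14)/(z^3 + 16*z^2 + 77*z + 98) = (z - 1)/(z + 7)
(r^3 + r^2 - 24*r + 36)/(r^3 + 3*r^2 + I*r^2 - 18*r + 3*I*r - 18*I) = (r - 2)/(r + I)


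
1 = 1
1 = 1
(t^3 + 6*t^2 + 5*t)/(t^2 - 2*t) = (t^2 + 6*t + 5)/(t - 2)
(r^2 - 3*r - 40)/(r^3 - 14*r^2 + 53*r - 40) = (r + 5)/(r^2 - 6*r + 5)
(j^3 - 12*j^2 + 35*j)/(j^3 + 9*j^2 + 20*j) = (j^2 - 12*j + 35)/(j^2 + 9*j + 20)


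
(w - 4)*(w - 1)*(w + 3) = w^3 - 2*w^2 - 11*w + 12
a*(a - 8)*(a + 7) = a^3 - a^2 - 56*a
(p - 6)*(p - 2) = p^2 - 8*p + 12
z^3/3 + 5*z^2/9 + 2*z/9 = z*(z/3 + 1/3)*(z + 2/3)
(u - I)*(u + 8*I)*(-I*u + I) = -I*u^3 + 7*u^2 + I*u^2 - 7*u - 8*I*u + 8*I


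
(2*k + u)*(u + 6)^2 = 2*k*u^2 + 24*k*u + 72*k + u^3 + 12*u^2 + 36*u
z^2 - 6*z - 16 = (z - 8)*(z + 2)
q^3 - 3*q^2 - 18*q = q*(q - 6)*(q + 3)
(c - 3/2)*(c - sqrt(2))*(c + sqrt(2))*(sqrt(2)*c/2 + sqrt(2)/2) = sqrt(2)*c^4/2 - sqrt(2)*c^3/4 - 7*sqrt(2)*c^2/4 + sqrt(2)*c/2 + 3*sqrt(2)/2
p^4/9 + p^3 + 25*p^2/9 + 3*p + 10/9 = (p/3 + 1/3)^2*(p + 2)*(p + 5)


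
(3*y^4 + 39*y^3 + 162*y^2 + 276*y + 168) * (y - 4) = 3*y^5 + 27*y^4 + 6*y^3 - 372*y^2 - 936*y - 672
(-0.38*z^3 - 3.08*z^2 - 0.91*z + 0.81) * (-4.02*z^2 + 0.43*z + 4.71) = 1.5276*z^5 + 12.2182*z^4 + 0.544*z^3 - 18.1543*z^2 - 3.9378*z + 3.8151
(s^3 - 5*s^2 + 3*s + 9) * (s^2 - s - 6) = s^5 - 6*s^4 + 2*s^3 + 36*s^2 - 27*s - 54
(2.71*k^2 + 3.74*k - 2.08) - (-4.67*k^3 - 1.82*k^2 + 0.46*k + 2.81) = 4.67*k^3 + 4.53*k^2 + 3.28*k - 4.89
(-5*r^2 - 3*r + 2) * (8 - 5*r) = 25*r^3 - 25*r^2 - 34*r + 16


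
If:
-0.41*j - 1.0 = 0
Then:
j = -2.44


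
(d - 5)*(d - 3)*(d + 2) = d^3 - 6*d^2 - d + 30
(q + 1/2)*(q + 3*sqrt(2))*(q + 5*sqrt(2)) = q^3 + q^2/2 + 8*sqrt(2)*q^2 + 4*sqrt(2)*q + 30*q + 15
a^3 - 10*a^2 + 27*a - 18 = (a - 6)*(a - 3)*(a - 1)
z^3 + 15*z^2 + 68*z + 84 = (z + 2)*(z + 6)*(z + 7)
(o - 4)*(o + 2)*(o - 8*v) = o^3 - 8*o^2*v - 2*o^2 + 16*o*v - 8*o + 64*v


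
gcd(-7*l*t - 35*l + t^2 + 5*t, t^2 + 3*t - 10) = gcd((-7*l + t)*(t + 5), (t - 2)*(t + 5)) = t + 5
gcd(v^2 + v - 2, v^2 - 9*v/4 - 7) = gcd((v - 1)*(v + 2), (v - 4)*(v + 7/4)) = 1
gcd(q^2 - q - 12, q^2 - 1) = 1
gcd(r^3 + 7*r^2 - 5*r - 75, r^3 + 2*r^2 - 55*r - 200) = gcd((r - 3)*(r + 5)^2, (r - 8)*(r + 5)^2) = r^2 + 10*r + 25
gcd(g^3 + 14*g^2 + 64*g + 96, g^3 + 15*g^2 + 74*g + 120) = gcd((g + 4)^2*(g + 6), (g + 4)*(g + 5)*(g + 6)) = g^2 + 10*g + 24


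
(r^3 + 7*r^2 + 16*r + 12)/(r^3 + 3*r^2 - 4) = (r + 3)/(r - 1)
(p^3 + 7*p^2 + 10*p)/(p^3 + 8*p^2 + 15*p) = (p + 2)/(p + 3)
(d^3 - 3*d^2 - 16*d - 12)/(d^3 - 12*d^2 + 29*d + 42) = (d + 2)/(d - 7)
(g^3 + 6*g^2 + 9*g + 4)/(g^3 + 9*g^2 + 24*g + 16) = (g + 1)/(g + 4)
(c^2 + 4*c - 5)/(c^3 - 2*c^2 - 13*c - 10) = (-c^2 - 4*c + 5)/(-c^3 + 2*c^2 + 13*c + 10)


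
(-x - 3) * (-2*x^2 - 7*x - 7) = 2*x^3 + 13*x^2 + 28*x + 21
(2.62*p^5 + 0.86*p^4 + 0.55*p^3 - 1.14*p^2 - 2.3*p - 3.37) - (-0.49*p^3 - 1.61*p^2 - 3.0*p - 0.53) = 2.62*p^5 + 0.86*p^4 + 1.04*p^3 + 0.47*p^2 + 0.7*p - 2.84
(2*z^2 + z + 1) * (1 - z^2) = -2*z^4 - z^3 + z^2 + z + 1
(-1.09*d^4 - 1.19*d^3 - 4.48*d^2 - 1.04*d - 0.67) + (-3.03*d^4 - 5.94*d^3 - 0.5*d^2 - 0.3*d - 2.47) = -4.12*d^4 - 7.13*d^3 - 4.98*d^2 - 1.34*d - 3.14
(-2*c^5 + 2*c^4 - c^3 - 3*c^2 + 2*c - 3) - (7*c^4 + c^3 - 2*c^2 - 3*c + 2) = -2*c^5 - 5*c^4 - 2*c^3 - c^2 + 5*c - 5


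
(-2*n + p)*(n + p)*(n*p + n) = -2*n^3*p - 2*n^3 - n^2*p^2 - n^2*p + n*p^3 + n*p^2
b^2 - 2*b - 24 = (b - 6)*(b + 4)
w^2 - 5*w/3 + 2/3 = (w - 1)*(w - 2/3)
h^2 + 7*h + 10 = (h + 2)*(h + 5)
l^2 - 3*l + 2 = (l - 2)*(l - 1)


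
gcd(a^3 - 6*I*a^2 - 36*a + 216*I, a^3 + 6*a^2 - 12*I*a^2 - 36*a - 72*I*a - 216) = a^2 + a*(6 - 6*I) - 36*I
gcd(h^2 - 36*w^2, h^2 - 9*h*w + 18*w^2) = -h + 6*w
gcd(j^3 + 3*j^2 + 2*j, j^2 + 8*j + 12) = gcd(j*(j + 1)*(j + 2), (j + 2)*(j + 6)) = j + 2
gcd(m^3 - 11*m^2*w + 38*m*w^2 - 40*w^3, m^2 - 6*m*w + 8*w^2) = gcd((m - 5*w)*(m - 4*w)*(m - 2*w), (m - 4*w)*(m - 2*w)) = m^2 - 6*m*w + 8*w^2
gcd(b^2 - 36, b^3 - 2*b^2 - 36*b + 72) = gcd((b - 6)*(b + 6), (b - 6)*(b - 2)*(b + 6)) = b^2 - 36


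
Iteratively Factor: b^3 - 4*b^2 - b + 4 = (b + 1)*(b^2 - 5*b + 4) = (b - 4)*(b + 1)*(b - 1)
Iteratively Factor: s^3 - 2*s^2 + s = (s)*(s^2 - 2*s + 1) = s*(s - 1)*(s - 1)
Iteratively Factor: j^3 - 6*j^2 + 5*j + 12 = (j - 4)*(j^2 - 2*j - 3) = (j - 4)*(j + 1)*(j - 3)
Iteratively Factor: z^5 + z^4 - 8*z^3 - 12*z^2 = (z)*(z^4 + z^3 - 8*z^2 - 12*z) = z*(z - 3)*(z^3 + 4*z^2 + 4*z) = z*(z - 3)*(z + 2)*(z^2 + 2*z) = z^2*(z - 3)*(z + 2)*(z + 2)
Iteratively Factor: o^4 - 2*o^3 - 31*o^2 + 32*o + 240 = (o - 4)*(o^3 + 2*o^2 - 23*o - 60) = (o - 4)*(o + 4)*(o^2 - 2*o - 15) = (o - 4)*(o + 3)*(o + 4)*(o - 5)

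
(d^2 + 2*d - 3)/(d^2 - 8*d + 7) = (d + 3)/(d - 7)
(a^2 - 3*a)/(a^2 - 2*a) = (a - 3)/(a - 2)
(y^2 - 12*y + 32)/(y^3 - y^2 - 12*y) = (y - 8)/(y*(y + 3))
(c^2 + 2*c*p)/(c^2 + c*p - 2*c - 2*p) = c*(c + 2*p)/(c^2 + c*p - 2*c - 2*p)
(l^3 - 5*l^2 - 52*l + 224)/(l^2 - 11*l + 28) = (l^2 - l - 56)/(l - 7)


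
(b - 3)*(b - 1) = b^2 - 4*b + 3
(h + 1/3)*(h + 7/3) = h^2 + 8*h/3 + 7/9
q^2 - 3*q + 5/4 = (q - 5/2)*(q - 1/2)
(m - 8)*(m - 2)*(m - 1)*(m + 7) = m^4 - 4*m^3 - 51*m^2 + 166*m - 112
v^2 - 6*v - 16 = (v - 8)*(v + 2)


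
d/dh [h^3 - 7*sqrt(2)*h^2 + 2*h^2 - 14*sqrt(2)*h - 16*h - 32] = 3*h^2 - 14*sqrt(2)*h + 4*h - 14*sqrt(2) - 16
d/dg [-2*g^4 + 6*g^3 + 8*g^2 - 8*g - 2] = -8*g^3 + 18*g^2 + 16*g - 8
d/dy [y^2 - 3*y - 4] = 2*y - 3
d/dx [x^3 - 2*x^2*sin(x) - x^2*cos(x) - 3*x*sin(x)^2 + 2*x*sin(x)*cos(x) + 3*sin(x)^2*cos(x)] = x^2*sin(x) - 2*x^2*cos(x) + 3*x^2 - 4*x*sin(x) - 3*x*sin(2*x) - 2*x*cos(x) + 2*x*cos(2*x) - 3*sin(x)/4 + sin(2*x) + 9*sin(3*x)/4 + 3*cos(2*x)/2 - 3/2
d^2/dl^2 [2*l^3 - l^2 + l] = 12*l - 2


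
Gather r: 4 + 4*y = 4*y + 4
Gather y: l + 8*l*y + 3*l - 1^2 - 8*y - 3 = 4*l + y*(8*l - 8) - 4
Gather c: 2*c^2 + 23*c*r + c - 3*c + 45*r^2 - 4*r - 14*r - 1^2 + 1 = 2*c^2 + c*(23*r - 2) + 45*r^2 - 18*r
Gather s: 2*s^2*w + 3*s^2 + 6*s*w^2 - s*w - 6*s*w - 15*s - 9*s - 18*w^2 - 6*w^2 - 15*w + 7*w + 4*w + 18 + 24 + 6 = s^2*(2*w + 3) + s*(6*w^2 - 7*w - 24) - 24*w^2 - 4*w + 48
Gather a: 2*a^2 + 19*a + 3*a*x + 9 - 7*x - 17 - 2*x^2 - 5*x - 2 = 2*a^2 + a*(3*x + 19) - 2*x^2 - 12*x - 10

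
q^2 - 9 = (q - 3)*(q + 3)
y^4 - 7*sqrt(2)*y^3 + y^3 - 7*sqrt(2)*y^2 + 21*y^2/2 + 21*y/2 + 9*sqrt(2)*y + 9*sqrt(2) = (y + 1)*(y - 6*sqrt(2))*(y - 3*sqrt(2)/2)*(y + sqrt(2)/2)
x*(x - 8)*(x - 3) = x^3 - 11*x^2 + 24*x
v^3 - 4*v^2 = v^2*(v - 4)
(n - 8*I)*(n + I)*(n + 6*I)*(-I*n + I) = -I*n^4 - n^3 + I*n^3 + n^2 - 50*I*n^2 + 48*n + 50*I*n - 48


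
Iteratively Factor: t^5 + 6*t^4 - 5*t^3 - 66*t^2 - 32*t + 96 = (t - 3)*(t^4 + 9*t^3 + 22*t^2 - 32) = (t - 3)*(t + 4)*(t^3 + 5*t^2 + 2*t - 8) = (t - 3)*(t + 2)*(t + 4)*(t^2 + 3*t - 4) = (t - 3)*(t - 1)*(t + 2)*(t + 4)*(t + 4)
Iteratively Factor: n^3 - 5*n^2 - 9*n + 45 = (n - 5)*(n^2 - 9) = (n - 5)*(n - 3)*(n + 3)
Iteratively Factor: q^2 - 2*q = (q - 2)*(q)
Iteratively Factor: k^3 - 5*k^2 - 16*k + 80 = (k + 4)*(k^2 - 9*k + 20) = (k - 4)*(k + 4)*(k - 5)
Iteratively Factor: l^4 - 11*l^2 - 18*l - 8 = (l + 2)*(l^3 - 2*l^2 - 7*l - 4) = (l - 4)*(l + 2)*(l^2 + 2*l + 1) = (l - 4)*(l + 1)*(l + 2)*(l + 1)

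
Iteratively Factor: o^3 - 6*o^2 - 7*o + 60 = (o + 3)*(o^2 - 9*o + 20) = (o - 5)*(o + 3)*(o - 4)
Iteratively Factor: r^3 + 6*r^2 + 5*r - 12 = (r + 3)*(r^2 + 3*r - 4) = (r + 3)*(r + 4)*(r - 1)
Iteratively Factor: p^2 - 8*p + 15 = (p - 3)*(p - 5)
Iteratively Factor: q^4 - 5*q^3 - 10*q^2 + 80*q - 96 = (q + 4)*(q^3 - 9*q^2 + 26*q - 24) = (q - 3)*(q + 4)*(q^2 - 6*q + 8) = (q - 3)*(q - 2)*(q + 4)*(q - 4)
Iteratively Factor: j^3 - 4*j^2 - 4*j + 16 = (j - 4)*(j^2 - 4) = (j - 4)*(j + 2)*(j - 2)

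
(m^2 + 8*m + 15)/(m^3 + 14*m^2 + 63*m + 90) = 1/(m + 6)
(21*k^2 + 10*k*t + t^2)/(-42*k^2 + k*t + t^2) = (3*k + t)/(-6*k + t)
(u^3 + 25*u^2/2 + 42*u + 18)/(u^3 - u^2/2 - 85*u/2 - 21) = (u + 6)/(u - 7)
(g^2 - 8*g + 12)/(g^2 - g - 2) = (g - 6)/(g + 1)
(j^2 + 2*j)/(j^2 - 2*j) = (j + 2)/(j - 2)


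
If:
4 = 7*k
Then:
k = 4/7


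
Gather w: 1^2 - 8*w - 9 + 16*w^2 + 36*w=16*w^2 + 28*w - 8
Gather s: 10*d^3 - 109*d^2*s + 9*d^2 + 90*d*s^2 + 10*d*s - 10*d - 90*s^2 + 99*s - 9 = 10*d^3 + 9*d^2 - 10*d + s^2*(90*d - 90) + s*(-109*d^2 + 10*d + 99) - 9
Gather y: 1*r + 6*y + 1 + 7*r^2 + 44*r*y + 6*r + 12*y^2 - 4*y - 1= 7*r^2 + 7*r + 12*y^2 + y*(44*r + 2)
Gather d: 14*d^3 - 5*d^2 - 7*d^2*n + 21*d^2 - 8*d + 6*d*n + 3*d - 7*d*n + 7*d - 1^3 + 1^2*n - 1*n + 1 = 14*d^3 + d^2*(16 - 7*n) + d*(2 - n)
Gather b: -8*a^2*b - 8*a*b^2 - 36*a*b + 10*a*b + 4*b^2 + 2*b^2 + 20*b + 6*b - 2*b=b^2*(6 - 8*a) + b*(-8*a^2 - 26*a + 24)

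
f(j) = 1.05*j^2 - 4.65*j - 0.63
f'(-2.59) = -10.09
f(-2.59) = 18.46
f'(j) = 2.1*j - 4.65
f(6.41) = 12.71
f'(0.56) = -3.47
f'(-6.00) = -17.25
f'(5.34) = 6.56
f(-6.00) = 65.07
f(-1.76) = 10.81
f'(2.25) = 0.08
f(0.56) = -2.90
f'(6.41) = 8.81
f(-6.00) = 65.07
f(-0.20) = 0.34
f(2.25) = -5.78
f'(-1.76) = -8.35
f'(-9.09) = -23.74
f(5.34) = 4.48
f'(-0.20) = -5.07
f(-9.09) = 128.40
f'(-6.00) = -17.25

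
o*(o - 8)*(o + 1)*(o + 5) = o^4 - 2*o^3 - 43*o^2 - 40*o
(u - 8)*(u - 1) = u^2 - 9*u + 8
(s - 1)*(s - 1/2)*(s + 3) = s^3 + 3*s^2/2 - 4*s + 3/2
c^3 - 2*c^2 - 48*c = c*(c - 8)*(c + 6)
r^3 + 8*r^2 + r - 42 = (r - 2)*(r + 3)*(r + 7)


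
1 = 1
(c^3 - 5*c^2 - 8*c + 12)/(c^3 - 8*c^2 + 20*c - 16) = (c^3 - 5*c^2 - 8*c + 12)/(c^3 - 8*c^2 + 20*c - 16)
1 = 1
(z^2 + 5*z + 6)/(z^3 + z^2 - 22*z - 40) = (z + 3)/(z^2 - z - 20)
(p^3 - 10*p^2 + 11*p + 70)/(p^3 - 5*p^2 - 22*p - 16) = (p^2 - 12*p + 35)/(p^2 - 7*p - 8)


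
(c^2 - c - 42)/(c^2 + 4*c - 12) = (c - 7)/(c - 2)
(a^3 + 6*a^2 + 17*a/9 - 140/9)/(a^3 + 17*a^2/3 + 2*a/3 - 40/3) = (a + 7/3)/(a + 2)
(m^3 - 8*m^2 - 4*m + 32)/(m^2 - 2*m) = m - 6 - 16/m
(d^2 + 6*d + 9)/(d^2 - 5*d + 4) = (d^2 + 6*d + 9)/(d^2 - 5*d + 4)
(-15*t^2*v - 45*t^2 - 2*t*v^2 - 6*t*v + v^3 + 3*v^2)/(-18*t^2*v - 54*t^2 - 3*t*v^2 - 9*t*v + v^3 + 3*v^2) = (5*t - v)/(6*t - v)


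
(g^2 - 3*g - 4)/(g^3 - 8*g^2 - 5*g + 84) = (g + 1)/(g^2 - 4*g - 21)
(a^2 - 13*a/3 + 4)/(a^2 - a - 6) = (a - 4/3)/(a + 2)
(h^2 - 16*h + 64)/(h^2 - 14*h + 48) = (h - 8)/(h - 6)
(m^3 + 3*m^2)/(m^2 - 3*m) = m*(m + 3)/(m - 3)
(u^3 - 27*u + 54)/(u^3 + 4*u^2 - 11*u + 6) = (u^2 - 6*u + 9)/(u^2 - 2*u + 1)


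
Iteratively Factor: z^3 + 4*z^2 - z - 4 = (z - 1)*(z^2 + 5*z + 4) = (z - 1)*(z + 1)*(z + 4)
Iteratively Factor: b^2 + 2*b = (b + 2)*(b)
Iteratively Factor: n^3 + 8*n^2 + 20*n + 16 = (n + 4)*(n^2 + 4*n + 4) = (n + 2)*(n + 4)*(n + 2)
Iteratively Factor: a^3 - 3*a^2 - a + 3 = (a - 3)*(a^2 - 1) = (a - 3)*(a - 1)*(a + 1)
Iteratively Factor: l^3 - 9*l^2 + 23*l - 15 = (l - 1)*(l^2 - 8*l + 15) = (l - 3)*(l - 1)*(l - 5)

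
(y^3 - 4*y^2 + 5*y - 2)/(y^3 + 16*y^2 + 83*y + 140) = (y^3 - 4*y^2 + 5*y - 2)/(y^3 + 16*y^2 + 83*y + 140)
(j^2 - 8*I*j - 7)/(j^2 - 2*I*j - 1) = (j - 7*I)/(j - I)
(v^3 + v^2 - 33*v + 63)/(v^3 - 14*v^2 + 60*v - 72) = (v^3 + v^2 - 33*v + 63)/(v^3 - 14*v^2 + 60*v - 72)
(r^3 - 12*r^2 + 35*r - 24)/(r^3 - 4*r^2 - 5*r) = (-r^3 + 12*r^2 - 35*r + 24)/(r*(-r^2 + 4*r + 5))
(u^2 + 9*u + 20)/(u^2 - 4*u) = (u^2 + 9*u + 20)/(u*(u - 4))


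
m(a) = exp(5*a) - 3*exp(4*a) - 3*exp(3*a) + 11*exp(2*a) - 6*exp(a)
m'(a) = 5*exp(5*a) - 12*exp(4*a) - 9*exp(3*a) + 22*exp(2*a) - 6*exp(a)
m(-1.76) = -0.72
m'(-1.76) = -0.44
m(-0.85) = -0.88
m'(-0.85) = 0.42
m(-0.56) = -0.66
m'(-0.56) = 1.10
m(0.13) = -0.13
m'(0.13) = -2.20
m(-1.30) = -0.89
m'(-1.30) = -0.24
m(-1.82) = -0.70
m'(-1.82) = -0.44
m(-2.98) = -0.28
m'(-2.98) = -0.25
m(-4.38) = -0.07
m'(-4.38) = -0.07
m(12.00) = 114198633947861395814795435.75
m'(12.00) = 570995274785947123509065776.68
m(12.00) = 114198633947861395814795435.75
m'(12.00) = 570995274785947123509065776.68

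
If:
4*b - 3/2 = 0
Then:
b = 3/8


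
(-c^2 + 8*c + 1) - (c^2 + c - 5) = -2*c^2 + 7*c + 6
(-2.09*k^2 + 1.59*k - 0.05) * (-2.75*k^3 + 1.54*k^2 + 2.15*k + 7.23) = 5.7475*k^5 - 7.5911*k^4 - 1.9074*k^3 - 11.7692*k^2 + 11.3882*k - 0.3615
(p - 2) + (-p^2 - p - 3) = -p^2 - 5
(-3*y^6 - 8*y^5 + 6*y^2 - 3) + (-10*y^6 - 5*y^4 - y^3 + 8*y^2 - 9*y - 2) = -13*y^6 - 8*y^5 - 5*y^4 - y^3 + 14*y^2 - 9*y - 5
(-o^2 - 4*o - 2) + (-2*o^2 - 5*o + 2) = -3*o^2 - 9*o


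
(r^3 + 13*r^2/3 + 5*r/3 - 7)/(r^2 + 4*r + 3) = (3*r^2 + 4*r - 7)/(3*(r + 1))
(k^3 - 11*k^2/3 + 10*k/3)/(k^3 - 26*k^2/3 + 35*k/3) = (k - 2)/(k - 7)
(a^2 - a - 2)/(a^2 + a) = (a - 2)/a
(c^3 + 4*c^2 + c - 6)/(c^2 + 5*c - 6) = (c^2 + 5*c + 6)/(c + 6)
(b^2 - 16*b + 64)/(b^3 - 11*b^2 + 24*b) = (b - 8)/(b*(b - 3))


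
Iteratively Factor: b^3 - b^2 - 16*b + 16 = (b + 4)*(b^2 - 5*b + 4) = (b - 1)*(b + 4)*(b - 4)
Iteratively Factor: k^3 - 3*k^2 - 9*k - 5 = (k + 1)*(k^2 - 4*k - 5) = (k + 1)^2*(k - 5)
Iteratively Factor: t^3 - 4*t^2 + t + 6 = (t + 1)*(t^2 - 5*t + 6) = (t - 2)*(t + 1)*(t - 3)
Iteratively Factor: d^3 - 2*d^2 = (d)*(d^2 - 2*d) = d^2*(d - 2)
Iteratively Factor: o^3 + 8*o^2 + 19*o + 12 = (o + 3)*(o^2 + 5*o + 4) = (o + 3)*(o + 4)*(o + 1)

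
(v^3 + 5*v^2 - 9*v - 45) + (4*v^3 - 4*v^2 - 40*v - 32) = 5*v^3 + v^2 - 49*v - 77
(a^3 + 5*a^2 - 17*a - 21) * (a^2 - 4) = a^5 + 5*a^4 - 21*a^3 - 41*a^2 + 68*a + 84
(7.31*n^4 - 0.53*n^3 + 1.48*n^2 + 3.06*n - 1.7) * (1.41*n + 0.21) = 10.3071*n^5 + 0.7878*n^4 + 1.9755*n^3 + 4.6254*n^2 - 1.7544*n - 0.357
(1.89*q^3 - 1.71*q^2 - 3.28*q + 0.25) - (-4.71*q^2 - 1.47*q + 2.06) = 1.89*q^3 + 3.0*q^2 - 1.81*q - 1.81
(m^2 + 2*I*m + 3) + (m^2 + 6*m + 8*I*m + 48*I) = 2*m^2 + 6*m + 10*I*m + 3 + 48*I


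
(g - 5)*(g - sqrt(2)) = g^2 - 5*g - sqrt(2)*g + 5*sqrt(2)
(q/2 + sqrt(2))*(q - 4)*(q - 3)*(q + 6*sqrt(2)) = q^4/2 - 7*q^3/2 + 4*sqrt(2)*q^3 - 28*sqrt(2)*q^2 + 18*q^2 - 84*q + 48*sqrt(2)*q + 144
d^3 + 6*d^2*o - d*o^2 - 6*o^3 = (d - o)*(d + o)*(d + 6*o)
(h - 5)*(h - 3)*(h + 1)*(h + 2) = h^4 - 5*h^3 - 7*h^2 + 29*h + 30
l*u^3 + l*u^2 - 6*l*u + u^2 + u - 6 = (u - 2)*(u + 3)*(l*u + 1)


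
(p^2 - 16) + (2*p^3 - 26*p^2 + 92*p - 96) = 2*p^3 - 25*p^2 + 92*p - 112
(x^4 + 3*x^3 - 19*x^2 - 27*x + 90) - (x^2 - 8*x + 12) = x^4 + 3*x^3 - 20*x^2 - 19*x + 78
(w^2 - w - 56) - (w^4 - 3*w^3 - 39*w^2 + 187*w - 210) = -w^4 + 3*w^3 + 40*w^2 - 188*w + 154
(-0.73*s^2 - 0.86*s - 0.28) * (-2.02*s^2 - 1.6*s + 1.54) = 1.4746*s^4 + 2.9052*s^3 + 0.8174*s^2 - 0.8764*s - 0.4312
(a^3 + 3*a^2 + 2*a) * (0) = 0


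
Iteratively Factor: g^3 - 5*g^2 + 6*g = (g)*(g^2 - 5*g + 6) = g*(g - 3)*(g - 2)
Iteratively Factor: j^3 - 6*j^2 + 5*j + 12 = (j + 1)*(j^2 - 7*j + 12) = (j - 3)*(j + 1)*(j - 4)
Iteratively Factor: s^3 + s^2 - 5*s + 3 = (s + 3)*(s^2 - 2*s + 1) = (s - 1)*(s + 3)*(s - 1)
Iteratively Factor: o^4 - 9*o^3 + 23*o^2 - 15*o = (o - 3)*(o^3 - 6*o^2 + 5*o) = (o - 5)*(o - 3)*(o^2 - o) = o*(o - 5)*(o - 3)*(o - 1)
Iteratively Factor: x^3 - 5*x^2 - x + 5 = (x + 1)*(x^2 - 6*x + 5) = (x - 5)*(x + 1)*(x - 1)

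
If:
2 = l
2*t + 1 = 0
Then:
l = 2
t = -1/2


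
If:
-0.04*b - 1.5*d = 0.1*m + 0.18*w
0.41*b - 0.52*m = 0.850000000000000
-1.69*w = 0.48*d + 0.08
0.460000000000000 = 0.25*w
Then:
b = 82.46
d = -6.64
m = 63.38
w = 1.84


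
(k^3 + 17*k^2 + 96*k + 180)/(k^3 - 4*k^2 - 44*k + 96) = (k^2 + 11*k + 30)/(k^2 - 10*k + 16)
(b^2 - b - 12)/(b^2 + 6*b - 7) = (b^2 - b - 12)/(b^2 + 6*b - 7)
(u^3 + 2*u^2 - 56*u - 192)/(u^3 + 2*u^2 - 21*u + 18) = (u^2 - 4*u - 32)/(u^2 - 4*u + 3)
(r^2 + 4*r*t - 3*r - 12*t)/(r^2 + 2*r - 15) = (r + 4*t)/(r + 5)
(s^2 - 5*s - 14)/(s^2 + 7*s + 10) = (s - 7)/(s + 5)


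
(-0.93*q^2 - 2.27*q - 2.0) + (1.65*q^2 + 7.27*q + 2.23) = 0.72*q^2 + 5.0*q + 0.23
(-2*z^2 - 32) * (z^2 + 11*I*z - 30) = -2*z^4 - 22*I*z^3 + 28*z^2 - 352*I*z + 960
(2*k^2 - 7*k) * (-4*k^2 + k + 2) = -8*k^4 + 30*k^3 - 3*k^2 - 14*k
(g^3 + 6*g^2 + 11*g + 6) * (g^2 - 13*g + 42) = g^5 - 7*g^4 - 25*g^3 + 115*g^2 + 384*g + 252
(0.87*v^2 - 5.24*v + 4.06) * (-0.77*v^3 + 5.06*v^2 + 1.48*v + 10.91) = -0.6699*v^5 + 8.437*v^4 - 28.353*v^3 + 22.2801*v^2 - 51.1596*v + 44.2946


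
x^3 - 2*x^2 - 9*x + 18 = (x - 3)*(x - 2)*(x + 3)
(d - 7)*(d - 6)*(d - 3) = d^3 - 16*d^2 + 81*d - 126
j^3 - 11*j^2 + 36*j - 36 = (j - 6)*(j - 3)*(j - 2)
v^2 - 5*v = v*(v - 5)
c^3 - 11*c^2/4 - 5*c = c*(c - 4)*(c + 5/4)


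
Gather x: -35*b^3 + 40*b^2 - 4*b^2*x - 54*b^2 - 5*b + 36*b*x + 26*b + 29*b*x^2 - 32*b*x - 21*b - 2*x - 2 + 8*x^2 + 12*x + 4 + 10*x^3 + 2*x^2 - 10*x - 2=-35*b^3 - 14*b^2 + 10*x^3 + x^2*(29*b + 10) + x*(-4*b^2 + 4*b)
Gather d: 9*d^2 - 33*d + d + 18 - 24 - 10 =9*d^2 - 32*d - 16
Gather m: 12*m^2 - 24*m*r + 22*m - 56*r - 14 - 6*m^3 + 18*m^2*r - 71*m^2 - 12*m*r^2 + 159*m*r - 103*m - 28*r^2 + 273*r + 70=-6*m^3 + m^2*(18*r - 59) + m*(-12*r^2 + 135*r - 81) - 28*r^2 + 217*r + 56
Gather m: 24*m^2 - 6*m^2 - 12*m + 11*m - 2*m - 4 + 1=18*m^2 - 3*m - 3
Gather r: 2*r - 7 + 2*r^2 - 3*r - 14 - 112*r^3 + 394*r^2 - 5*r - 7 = -112*r^3 + 396*r^2 - 6*r - 28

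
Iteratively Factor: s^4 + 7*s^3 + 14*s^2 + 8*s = (s + 4)*(s^3 + 3*s^2 + 2*s) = (s + 1)*(s + 4)*(s^2 + 2*s) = (s + 1)*(s + 2)*(s + 4)*(s)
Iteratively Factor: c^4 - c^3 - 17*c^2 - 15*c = (c - 5)*(c^3 + 4*c^2 + 3*c) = c*(c - 5)*(c^2 + 4*c + 3) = c*(c - 5)*(c + 1)*(c + 3)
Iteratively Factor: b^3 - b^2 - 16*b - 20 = (b + 2)*(b^2 - 3*b - 10) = (b - 5)*(b + 2)*(b + 2)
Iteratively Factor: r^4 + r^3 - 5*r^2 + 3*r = (r - 1)*(r^3 + 2*r^2 - 3*r) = (r - 1)^2*(r^2 + 3*r) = (r - 1)^2*(r + 3)*(r)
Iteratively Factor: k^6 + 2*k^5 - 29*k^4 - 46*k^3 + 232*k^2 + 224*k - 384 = (k + 4)*(k^5 - 2*k^4 - 21*k^3 + 38*k^2 + 80*k - 96) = (k + 2)*(k + 4)*(k^4 - 4*k^3 - 13*k^2 + 64*k - 48) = (k - 1)*(k + 2)*(k + 4)*(k^3 - 3*k^2 - 16*k + 48) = (k - 4)*(k - 1)*(k + 2)*(k + 4)*(k^2 + k - 12) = (k - 4)*(k - 1)*(k + 2)*(k + 4)^2*(k - 3)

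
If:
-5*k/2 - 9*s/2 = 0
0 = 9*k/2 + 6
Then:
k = -4/3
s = 20/27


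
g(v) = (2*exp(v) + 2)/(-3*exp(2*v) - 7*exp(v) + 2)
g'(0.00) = 0.56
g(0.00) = -0.50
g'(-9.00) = 0.00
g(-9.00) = 1.00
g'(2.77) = 0.04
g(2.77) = -0.04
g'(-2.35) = 1.07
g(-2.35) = 1.68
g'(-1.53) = 38.30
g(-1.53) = 7.08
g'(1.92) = 0.08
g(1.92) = -0.08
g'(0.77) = 0.21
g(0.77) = -0.23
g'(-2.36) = 1.05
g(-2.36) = 1.67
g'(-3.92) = 0.10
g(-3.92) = 1.10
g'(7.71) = 0.00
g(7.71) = -0.00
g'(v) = (2*exp(v) + 2)*(6*exp(2*v) + 7*exp(v))/(-3*exp(2*v) - 7*exp(v) + 2)^2 + 2*exp(v)/(-3*exp(2*v) - 7*exp(v) + 2)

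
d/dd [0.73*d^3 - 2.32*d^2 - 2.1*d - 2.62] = 2.19*d^2 - 4.64*d - 2.1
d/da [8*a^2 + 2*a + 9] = 16*a + 2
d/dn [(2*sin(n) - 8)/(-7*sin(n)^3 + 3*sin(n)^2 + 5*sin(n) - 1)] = 2*(14*sin(n)^3 - 87*sin(n)^2 + 24*sin(n) + 19)*cos(n)/(7*sin(n)^3 - 3*sin(n)^2 - 5*sin(n) + 1)^2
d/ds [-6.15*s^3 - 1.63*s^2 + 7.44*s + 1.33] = -18.45*s^2 - 3.26*s + 7.44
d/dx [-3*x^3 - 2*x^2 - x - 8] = -9*x^2 - 4*x - 1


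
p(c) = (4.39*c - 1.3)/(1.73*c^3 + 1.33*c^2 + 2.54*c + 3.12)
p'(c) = (4.39*c - 1.3)*(-5.19*c^2 - 2.66*c - 2.54)/(1.73*c^3 + 1.33*c^2 + 2.54*c + 3.12)^2 + 4.39/(1.73*c^3 + 1.33*c^2 + 2.54*c + 3.12)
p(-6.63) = 0.07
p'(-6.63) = 0.02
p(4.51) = 0.09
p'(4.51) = -0.03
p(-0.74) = -3.59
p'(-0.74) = 13.13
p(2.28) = 0.24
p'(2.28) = -0.11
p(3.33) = 0.15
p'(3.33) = -0.06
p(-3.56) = 0.25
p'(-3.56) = 0.16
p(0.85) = 0.33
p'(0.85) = 0.21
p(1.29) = 0.35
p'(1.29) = -0.06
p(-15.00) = 0.01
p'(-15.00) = 0.00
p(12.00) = 0.02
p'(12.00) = -0.00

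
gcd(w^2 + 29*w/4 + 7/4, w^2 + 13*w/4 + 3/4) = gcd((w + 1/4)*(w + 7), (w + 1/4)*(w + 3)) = w + 1/4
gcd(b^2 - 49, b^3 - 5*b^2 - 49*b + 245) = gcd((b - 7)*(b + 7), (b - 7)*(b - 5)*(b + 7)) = b^2 - 49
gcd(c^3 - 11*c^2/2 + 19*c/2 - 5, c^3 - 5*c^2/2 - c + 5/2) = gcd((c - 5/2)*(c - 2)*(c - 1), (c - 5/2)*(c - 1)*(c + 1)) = c^2 - 7*c/2 + 5/2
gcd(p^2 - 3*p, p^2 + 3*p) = p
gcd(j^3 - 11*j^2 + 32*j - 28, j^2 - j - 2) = j - 2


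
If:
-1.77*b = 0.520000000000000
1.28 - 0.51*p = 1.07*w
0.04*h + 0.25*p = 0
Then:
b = -0.29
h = 13.1127450980392*w - 15.6862745098039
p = 2.50980392156863 - 2.09803921568627*w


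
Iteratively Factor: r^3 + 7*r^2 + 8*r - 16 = (r + 4)*(r^2 + 3*r - 4) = (r + 4)^2*(r - 1)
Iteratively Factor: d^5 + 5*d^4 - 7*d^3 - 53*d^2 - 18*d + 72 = (d - 1)*(d^4 + 6*d^3 - d^2 - 54*d - 72) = (d - 1)*(d + 2)*(d^3 + 4*d^2 - 9*d - 36) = (d - 3)*(d - 1)*(d + 2)*(d^2 + 7*d + 12) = (d - 3)*(d - 1)*(d + 2)*(d + 4)*(d + 3)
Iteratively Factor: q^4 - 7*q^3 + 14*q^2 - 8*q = (q - 2)*(q^3 - 5*q^2 + 4*q) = (q - 4)*(q - 2)*(q^2 - q) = (q - 4)*(q - 2)*(q - 1)*(q)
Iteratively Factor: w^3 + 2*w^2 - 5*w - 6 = (w + 3)*(w^2 - w - 2) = (w + 1)*(w + 3)*(w - 2)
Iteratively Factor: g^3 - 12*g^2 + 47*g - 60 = (g - 4)*(g^2 - 8*g + 15) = (g - 4)*(g - 3)*(g - 5)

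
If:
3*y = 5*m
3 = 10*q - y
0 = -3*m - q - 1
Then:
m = -39/95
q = 22/95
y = -13/19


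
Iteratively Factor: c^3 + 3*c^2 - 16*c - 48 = (c + 3)*(c^2 - 16) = (c - 4)*(c + 3)*(c + 4)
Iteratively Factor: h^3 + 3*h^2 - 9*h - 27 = (h - 3)*(h^2 + 6*h + 9) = (h - 3)*(h + 3)*(h + 3)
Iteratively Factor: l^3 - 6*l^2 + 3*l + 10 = (l - 2)*(l^2 - 4*l - 5) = (l - 2)*(l + 1)*(l - 5)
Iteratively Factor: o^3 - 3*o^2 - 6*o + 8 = (o - 1)*(o^2 - 2*o - 8) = (o - 4)*(o - 1)*(o + 2)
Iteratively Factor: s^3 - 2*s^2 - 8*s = (s + 2)*(s^2 - 4*s) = s*(s + 2)*(s - 4)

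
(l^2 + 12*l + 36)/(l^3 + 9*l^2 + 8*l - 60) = (l + 6)/(l^2 + 3*l - 10)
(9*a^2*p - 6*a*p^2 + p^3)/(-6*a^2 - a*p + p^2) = p*(-3*a + p)/(2*a + p)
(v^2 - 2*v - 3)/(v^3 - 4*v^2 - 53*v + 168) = (v + 1)/(v^2 - v - 56)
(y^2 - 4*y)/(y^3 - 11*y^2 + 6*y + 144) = y*(y - 4)/(y^3 - 11*y^2 + 6*y + 144)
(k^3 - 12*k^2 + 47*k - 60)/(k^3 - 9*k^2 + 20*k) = (k - 3)/k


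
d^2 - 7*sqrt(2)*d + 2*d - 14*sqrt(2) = (d + 2)*(d - 7*sqrt(2))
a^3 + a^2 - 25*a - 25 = (a - 5)*(a + 1)*(a + 5)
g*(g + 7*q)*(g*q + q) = g^3*q + 7*g^2*q^2 + g^2*q + 7*g*q^2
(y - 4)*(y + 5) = y^2 + y - 20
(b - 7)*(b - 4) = b^2 - 11*b + 28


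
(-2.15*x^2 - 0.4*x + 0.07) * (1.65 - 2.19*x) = 4.7085*x^3 - 2.6715*x^2 - 0.8133*x + 0.1155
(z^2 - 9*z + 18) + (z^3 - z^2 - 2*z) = z^3 - 11*z + 18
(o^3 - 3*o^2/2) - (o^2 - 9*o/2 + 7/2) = o^3 - 5*o^2/2 + 9*o/2 - 7/2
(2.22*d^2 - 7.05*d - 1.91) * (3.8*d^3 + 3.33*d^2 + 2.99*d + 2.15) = 8.436*d^5 - 19.3974*d^4 - 24.0967*d^3 - 22.6668*d^2 - 20.8684*d - 4.1065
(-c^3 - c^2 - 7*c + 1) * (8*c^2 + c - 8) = -8*c^5 - 9*c^4 - 49*c^3 + 9*c^2 + 57*c - 8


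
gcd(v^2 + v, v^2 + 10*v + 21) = 1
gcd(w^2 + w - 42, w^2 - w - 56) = w + 7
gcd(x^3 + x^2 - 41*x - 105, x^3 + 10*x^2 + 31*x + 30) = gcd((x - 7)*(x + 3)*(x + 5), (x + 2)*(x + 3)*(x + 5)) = x^2 + 8*x + 15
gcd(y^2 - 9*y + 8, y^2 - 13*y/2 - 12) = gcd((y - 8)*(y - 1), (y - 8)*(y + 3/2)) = y - 8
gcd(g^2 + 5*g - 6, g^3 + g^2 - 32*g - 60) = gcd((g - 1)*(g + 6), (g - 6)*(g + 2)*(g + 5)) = 1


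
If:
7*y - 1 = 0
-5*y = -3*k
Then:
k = 5/21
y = 1/7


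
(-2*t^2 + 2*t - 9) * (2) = -4*t^2 + 4*t - 18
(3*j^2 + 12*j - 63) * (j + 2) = 3*j^3 + 18*j^2 - 39*j - 126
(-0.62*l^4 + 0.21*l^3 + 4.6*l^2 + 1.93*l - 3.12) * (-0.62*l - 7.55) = 0.3844*l^5 + 4.5508*l^4 - 4.4375*l^3 - 35.9266*l^2 - 12.6371*l + 23.556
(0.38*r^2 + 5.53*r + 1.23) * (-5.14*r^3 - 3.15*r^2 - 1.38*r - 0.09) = -1.9532*r^5 - 29.6212*r^4 - 24.2661*r^3 - 11.5401*r^2 - 2.1951*r - 0.1107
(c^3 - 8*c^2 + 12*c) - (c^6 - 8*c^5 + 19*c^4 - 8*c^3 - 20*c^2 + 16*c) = -c^6 + 8*c^5 - 19*c^4 + 9*c^3 + 12*c^2 - 4*c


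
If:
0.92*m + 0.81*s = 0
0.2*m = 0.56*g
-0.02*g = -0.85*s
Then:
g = 0.00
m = 0.00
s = 0.00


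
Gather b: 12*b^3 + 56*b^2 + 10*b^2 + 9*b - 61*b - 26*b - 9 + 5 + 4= 12*b^3 + 66*b^2 - 78*b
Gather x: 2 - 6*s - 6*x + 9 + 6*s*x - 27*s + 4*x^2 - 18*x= -33*s + 4*x^2 + x*(6*s - 24) + 11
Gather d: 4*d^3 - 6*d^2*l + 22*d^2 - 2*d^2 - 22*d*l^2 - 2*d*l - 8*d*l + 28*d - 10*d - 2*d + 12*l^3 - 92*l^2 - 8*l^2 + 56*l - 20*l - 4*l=4*d^3 + d^2*(20 - 6*l) + d*(-22*l^2 - 10*l + 16) + 12*l^3 - 100*l^2 + 32*l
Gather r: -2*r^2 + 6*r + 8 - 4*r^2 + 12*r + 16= -6*r^2 + 18*r + 24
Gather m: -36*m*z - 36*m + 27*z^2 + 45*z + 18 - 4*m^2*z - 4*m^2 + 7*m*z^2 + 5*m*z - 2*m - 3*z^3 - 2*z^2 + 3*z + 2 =m^2*(-4*z - 4) + m*(7*z^2 - 31*z - 38) - 3*z^3 + 25*z^2 + 48*z + 20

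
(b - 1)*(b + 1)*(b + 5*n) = b^3 + 5*b^2*n - b - 5*n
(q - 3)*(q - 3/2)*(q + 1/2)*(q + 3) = q^4 - q^3 - 39*q^2/4 + 9*q + 27/4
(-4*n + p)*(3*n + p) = -12*n^2 - n*p + p^2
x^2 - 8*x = x*(x - 8)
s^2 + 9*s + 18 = (s + 3)*(s + 6)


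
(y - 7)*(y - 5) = y^2 - 12*y + 35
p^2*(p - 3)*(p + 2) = p^4 - p^3 - 6*p^2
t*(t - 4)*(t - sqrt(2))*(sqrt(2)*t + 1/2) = sqrt(2)*t^4 - 4*sqrt(2)*t^3 - 3*t^3/2 - sqrt(2)*t^2/2 + 6*t^2 + 2*sqrt(2)*t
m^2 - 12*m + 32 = (m - 8)*(m - 4)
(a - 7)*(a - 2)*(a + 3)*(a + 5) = a^4 - a^3 - 43*a^2 - 23*a + 210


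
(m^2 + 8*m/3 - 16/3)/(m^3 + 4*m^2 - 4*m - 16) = (m - 4/3)/(m^2 - 4)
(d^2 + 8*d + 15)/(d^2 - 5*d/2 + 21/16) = 16*(d^2 + 8*d + 15)/(16*d^2 - 40*d + 21)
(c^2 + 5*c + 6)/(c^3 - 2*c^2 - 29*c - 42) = 1/(c - 7)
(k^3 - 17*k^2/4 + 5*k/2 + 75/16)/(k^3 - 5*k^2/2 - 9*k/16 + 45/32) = 2*(2*k - 5)/(4*k - 3)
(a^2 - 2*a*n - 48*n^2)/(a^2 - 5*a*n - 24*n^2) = (a + 6*n)/(a + 3*n)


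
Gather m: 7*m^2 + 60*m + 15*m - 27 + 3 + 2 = 7*m^2 + 75*m - 22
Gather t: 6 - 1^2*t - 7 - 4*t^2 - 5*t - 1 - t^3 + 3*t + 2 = -t^3 - 4*t^2 - 3*t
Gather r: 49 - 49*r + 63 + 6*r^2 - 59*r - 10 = 6*r^2 - 108*r + 102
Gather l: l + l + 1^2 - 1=2*l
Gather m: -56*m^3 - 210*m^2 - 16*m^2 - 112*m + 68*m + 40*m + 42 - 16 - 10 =-56*m^3 - 226*m^2 - 4*m + 16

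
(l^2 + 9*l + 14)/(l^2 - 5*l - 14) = (l + 7)/(l - 7)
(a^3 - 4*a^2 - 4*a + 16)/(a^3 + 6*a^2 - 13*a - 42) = (a^2 - 6*a + 8)/(a^2 + 4*a - 21)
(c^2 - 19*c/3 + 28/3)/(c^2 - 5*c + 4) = (c - 7/3)/(c - 1)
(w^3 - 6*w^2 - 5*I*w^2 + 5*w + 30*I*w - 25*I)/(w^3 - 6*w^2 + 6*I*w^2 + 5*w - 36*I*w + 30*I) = (w - 5*I)/(w + 6*I)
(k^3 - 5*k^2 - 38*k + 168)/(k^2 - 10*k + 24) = (k^2 - k - 42)/(k - 6)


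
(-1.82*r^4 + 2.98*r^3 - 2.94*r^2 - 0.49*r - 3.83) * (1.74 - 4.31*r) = 7.8442*r^5 - 16.0106*r^4 + 17.8566*r^3 - 3.0037*r^2 + 15.6547*r - 6.6642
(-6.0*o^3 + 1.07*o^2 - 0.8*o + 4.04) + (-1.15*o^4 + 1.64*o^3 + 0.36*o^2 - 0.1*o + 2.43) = -1.15*o^4 - 4.36*o^3 + 1.43*o^2 - 0.9*o + 6.47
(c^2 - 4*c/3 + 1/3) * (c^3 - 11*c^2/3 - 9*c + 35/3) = c^5 - 5*c^4 - 34*c^3/9 + 202*c^2/9 - 167*c/9 + 35/9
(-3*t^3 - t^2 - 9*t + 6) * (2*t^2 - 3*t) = -6*t^5 + 7*t^4 - 15*t^3 + 39*t^2 - 18*t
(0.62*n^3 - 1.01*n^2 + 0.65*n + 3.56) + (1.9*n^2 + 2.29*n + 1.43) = 0.62*n^3 + 0.89*n^2 + 2.94*n + 4.99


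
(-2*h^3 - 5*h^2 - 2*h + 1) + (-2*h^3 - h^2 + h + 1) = -4*h^3 - 6*h^2 - h + 2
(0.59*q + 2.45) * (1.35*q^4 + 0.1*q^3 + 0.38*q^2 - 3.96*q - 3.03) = 0.7965*q^5 + 3.3665*q^4 + 0.4692*q^3 - 1.4054*q^2 - 11.4897*q - 7.4235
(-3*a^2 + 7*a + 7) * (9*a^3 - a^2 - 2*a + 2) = -27*a^5 + 66*a^4 + 62*a^3 - 27*a^2 + 14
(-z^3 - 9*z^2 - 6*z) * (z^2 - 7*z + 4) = -z^5 - 2*z^4 + 53*z^3 + 6*z^2 - 24*z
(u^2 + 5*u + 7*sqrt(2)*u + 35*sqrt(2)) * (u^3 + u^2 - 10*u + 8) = u^5 + 6*u^4 + 7*sqrt(2)*u^4 - 5*u^3 + 42*sqrt(2)*u^3 - 35*sqrt(2)*u^2 - 42*u^2 - 294*sqrt(2)*u + 40*u + 280*sqrt(2)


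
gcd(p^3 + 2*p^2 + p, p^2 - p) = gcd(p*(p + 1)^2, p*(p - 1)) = p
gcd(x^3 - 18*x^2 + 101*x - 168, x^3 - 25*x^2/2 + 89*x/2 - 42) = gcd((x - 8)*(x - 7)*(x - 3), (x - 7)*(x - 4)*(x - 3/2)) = x - 7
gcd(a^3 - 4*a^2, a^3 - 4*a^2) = a^3 - 4*a^2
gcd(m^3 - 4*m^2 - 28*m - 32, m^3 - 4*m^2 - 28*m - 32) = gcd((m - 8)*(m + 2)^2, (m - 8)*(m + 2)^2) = m^3 - 4*m^2 - 28*m - 32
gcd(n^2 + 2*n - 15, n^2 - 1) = 1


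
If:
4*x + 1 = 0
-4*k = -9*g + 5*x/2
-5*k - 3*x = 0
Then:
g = -1/360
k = 3/20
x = -1/4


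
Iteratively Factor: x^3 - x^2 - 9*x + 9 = (x - 1)*(x^2 - 9) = (x - 1)*(x + 3)*(x - 3)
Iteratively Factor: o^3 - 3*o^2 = (o)*(o^2 - 3*o) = o*(o - 3)*(o)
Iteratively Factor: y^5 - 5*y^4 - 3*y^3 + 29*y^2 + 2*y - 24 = (y + 2)*(y^4 - 7*y^3 + 11*y^2 + 7*y - 12) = (y - 3)*(y + 2)*(y^3 - 4*y^2 - y + 4) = (y - 3)*(y - 1)*(y + 2)*(y^2 - 3*y - 4) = (y - 3)*(y - 1)*(y + 1)*(y + 2)*(y - 4)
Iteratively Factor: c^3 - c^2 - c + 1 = (c - 1)*(c^2 - 1) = (c - 1)*(c + 1)*(c - 1)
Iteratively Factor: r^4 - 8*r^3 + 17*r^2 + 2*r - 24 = (r - 4)*(r^3 - 4*r^2 + r + 6) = (r - 4)*(r - 2)*(r^2 - 2*r - 3) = (r - 4)*(r - 3)*(r - 2)*(r + 1)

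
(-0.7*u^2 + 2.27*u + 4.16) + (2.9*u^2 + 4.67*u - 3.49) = 2.2*u^2 + 6.94*u + 0.67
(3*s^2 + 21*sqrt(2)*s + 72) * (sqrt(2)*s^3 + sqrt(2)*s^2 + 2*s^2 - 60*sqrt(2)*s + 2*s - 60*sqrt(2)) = 3*sqrt(2)*s^5 + 3*sqrt(2)*s^4 + 48*s^4 - 66*sqrt(2)*s^3 + 48*s^3 - 2376*s^2 - 66*sqrt(2)*s^2 - 4320*sqrt(2)*s - 2376*s - 4320*sqrt(2)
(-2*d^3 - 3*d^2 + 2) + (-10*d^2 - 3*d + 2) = -2*d^3 - 13*d^2 - 3*d + 4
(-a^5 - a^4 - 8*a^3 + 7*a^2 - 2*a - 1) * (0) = 0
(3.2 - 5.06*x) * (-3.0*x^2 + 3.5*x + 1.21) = 15.18*x^3 - 27.31*x^2 + 5.0774*x + 3.872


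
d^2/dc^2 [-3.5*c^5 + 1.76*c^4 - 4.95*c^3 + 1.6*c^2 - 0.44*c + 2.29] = -70.0*c^3 + 21.12*c^2 - 29.7*c + 3.2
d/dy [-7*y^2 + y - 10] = 1 - 14*y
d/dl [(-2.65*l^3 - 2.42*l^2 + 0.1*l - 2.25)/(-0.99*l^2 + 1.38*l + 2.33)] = (2.6235*l^4 - 7.314*l^3 - 21.7641*l^2 - 15.7322*l + 3.338)/(0.9801*l^4 - 2.7324*l^3 - 2.709*l^2 + 6.4308*l + 5.4289)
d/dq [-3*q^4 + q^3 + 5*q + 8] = -12*q^3 + 3*q^2 + 5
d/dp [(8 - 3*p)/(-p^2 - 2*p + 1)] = (-3*p^2 + 16*p + 13)/(p^4 + 4*p^3 + 2*p^2 - 4*p + 1)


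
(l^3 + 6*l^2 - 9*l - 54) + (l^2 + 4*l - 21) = l^3 + 7*l^2 - 5*l - 75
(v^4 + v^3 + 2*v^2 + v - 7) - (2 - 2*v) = v^4 + v^3 + 2*v^2 + 3*v - 9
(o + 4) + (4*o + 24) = 5*o + 28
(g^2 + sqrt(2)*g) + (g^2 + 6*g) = 2*g^2 + sqrt(2)*g + 6*g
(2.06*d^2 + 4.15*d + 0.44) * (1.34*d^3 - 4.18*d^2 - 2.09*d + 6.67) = 2.7604*d^5 - 3.0498*d^4 - 21.0628*d^3 + 3.2275*d^2 + 26.7609*d + 2.9348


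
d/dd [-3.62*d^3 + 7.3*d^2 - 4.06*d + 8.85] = -10.86*d^2 + 14.6*d - 4.06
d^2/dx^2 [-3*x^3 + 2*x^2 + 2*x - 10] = 4 - 18*x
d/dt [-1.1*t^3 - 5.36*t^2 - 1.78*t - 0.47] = -3.3*t^2 - 10.72*t - 1.78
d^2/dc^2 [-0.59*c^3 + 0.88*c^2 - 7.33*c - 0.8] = 1.76 - 3.54*c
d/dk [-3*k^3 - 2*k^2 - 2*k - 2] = -9*k^2 - 4*k - 2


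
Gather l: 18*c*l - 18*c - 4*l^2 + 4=18*c*l - 18*c - 4*l^2 + 4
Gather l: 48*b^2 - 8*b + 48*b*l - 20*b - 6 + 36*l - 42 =48*b^2 - 28*b + l*(48*b + 36) - 48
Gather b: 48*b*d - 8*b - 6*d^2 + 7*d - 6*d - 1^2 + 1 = b*(48*d - 8) - 6*d^2 + d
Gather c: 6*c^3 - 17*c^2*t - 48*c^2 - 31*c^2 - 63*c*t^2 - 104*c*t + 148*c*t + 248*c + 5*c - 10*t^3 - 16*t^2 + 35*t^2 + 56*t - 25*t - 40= 6*c^3 + c^2*(-17*t - 79) + c*(-63*t^2 + 44*t + 253) - 10*t^3 + 19*t^2 + 31*t - 40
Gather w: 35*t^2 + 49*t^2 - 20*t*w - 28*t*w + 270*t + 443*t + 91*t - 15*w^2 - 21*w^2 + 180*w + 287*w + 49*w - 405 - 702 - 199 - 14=84*t^2 + 804*t - 36*w^2 + w*(516 - 48*t) - 1320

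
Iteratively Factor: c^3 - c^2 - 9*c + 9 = (c - 3)*(c^2 + 2*c - 3) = (c - 3)*(c + 3)*(c - 1)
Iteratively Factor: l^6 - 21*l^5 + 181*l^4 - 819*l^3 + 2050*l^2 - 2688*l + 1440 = (l - 2)*(l^5 - 19*l^4 + 143*l^3 - 533*l^2 + 984*l - 720) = (l - 5)*(l - 2)*(l^4 - 14*l^3 + 73*l^2 - 168*l + 144) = (l - 5)*(l - 4)*(l - 2)*(l^3 - 10*l^2 + 33*l - 36) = (l - 5)*(l - 4)*(l - 3)*(l - 2)*(l^2 - 7*l + 12) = (l - 5)*(l - 4)*(l - 3)^2*(l - 2)*(l - 4)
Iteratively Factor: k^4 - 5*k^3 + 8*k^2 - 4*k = (k)*(k^3 - 5*k^2 + 8*k - 4) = k*(k - 1)*(k^2 - 4*k + 4) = k*(k - 2)*(k - 1)*(k - 2)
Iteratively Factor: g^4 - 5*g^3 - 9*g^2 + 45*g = (g - 5)*(g^3 - 9*g) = (g - 5)*(g - 3)*(g^2 + 3*g) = (g - 5)*(g - 3)*(g + 3)*(g)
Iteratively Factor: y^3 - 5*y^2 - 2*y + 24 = (y - 3)*(y^2 - 2*y - 8) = (y - 3)*(y + 2)*(y - 4)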